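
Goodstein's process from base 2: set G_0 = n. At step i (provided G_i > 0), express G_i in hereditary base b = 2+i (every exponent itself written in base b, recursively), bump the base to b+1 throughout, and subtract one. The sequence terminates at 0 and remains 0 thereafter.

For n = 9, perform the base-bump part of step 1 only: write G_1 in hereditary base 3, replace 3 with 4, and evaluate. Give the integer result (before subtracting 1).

1024

step 0: 9 = 2^(2 + 1) + 1; sub 3 for 2: 3^(3 + 1) + 1; = 82; G_1 = 82−1 = 81
step 1: 81 = 3^(3 + 1); sub 4 for 3: 4^(4 + 1); = 1024; G_2 = 1024−1 = 1023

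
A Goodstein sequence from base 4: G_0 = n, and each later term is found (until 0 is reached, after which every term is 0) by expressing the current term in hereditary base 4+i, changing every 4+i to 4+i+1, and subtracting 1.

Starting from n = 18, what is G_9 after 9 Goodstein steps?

78

G_0=18  [base 4] 4^2 + 2  →[4↦5]→  5^2 + 2 = 27  −1 ⇒ G_1=26
G_1=26  [base 5] 5^2 + 1  →[5↦6]→  6^2 + 1 = 37  −1 ⇒ G_2=36
G_2=36  [base 6] 6^2  →[6↦7]→  7^2 = 49  −1 ⇒ G_3=48
G_3=48  [base 7] 6·7 + 6  →[7↦8]→  6·8 + 6 = 54  −1 ⇒ G_4=53
G_4=53  [base 8] 6·8 + 5  →[8↦9]→  6·9 + 5 = 59  −1 ⇒ G_5=58
G_5=58  [base 9] 6·9 + 4  →[9↦10]→  6·10 + 4 = 64  −1 ⇒ G_6=63
G_6=63  [base 10] 6·10 + 3  →[10↦11]→  6·11 + 3 = 69  −1 ⇒ G_7=68
G_7=68  [base 11] 6·11 + 2  →[11↦12]→  6·12 + 2 = 74  −1 ⇒ G_8=73
G_8=73  [base 12] 6·12 + 1  →[12↦13]→  6·13 + 1 = 79  −1 ⇒ G_9=78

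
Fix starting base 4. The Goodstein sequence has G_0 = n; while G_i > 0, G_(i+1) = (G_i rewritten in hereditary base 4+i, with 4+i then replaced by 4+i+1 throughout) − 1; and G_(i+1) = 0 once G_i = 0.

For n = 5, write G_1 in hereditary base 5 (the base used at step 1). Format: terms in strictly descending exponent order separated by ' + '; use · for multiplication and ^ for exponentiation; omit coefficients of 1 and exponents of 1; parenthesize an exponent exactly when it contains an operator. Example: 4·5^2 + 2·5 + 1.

5

base 4: 5 = 4 + 1; at 5: 5 + 1 = 6; next = 5
base 5: 5 = 5; at 6: 6 = 6; next = 5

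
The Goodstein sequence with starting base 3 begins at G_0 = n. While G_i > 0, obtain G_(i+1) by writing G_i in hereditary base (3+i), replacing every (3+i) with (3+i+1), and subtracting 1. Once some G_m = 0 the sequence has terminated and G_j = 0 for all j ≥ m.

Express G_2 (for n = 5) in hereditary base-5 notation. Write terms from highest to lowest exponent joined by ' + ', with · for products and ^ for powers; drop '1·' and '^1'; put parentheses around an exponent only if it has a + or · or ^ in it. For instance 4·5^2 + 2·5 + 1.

5

G_0 = 5. HB_3(5) = 3 + 2. Bump = 6. G_1 = 5.
G_1 = 5. HB_4(5) = 4 + 1. Bump = 6. G_2 = 5.
G_2 = 5. HB_5(5) = 5. Bump = 6. G_3 = 5.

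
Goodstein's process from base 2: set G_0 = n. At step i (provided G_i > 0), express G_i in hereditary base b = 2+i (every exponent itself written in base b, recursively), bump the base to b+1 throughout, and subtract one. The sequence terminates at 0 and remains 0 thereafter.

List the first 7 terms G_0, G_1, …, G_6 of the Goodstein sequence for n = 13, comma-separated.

(0) 13|_2 = 2^(2 + 1) + 2^2 + 1 ↦ 3^(3 + 1) + 3^3 + 1|_3 = 109 ⇒ 108
(1) 108|_3 = 3^(3 + 1) + 3^3 ↦ 4^(4 + 1) + 4^4|_4 = 1280 ⇒ 1279
(2) 1279|_4 = 4^(4 + 1) + 3·4^3 + 3·4^2 + 3·4 + 3 ↦ 5^(5 + 1) + 3·5^3 + 3·5^2 + 3·5 + 3|_5 = 16093 ⇒ 16092
(3) 16092|_5 = 5^(5 + 1) + 3·5^3 + 3·5^2 + 3·5 + 2 ↦ 6^(6 + 1) + 3·6^3 + 3·6^2 + 3·6 + 2|_6 = 280712 ⇒ 280711
(4) 280711|_6 = 6^(6 + 1) + 3·6^3 + 3·6^2 + 3·6 + 1 ↦ 7^(7 + 1) + 3·7^3 + 3·7^2 + 3·7 + 1|_7 = 5765999 ⇒ 5765998
(5) 5765998|_7 = 7^(7 + 1) + 3·7^3 + 3·7^2 + 3·7 ↦ 8^(8 + 1) + 3·8^3 + 3·8^2 + 3·8|_8 = 134219480 ⇒ 134219479

13, 108, 1279, 16092, 280711, 5765998, 134219479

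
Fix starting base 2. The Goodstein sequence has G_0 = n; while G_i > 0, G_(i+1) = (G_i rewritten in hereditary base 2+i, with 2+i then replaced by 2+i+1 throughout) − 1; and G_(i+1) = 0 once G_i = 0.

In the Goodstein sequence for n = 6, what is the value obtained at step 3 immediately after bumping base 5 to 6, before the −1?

46656

step 0: 6 = 2^2 + 2; sub 3 for 2: 3^3 + 3; = 30; G_1 = 30−1 = 29
step 1: 29 = 3^3 + 2; sub 4 for 3: 4^4 + 2; = 258; G_2 = 258−1 = 257
step 2: 257 = 4^4 + 1; sub 5 for 4: 5^5 + 1; = 3126; G_3 = 3126−1 = 3125
step 3: 3125 = 5^5; sub 6 for 5: 6^6; = 46656; G_4 = 46656−1 = 46655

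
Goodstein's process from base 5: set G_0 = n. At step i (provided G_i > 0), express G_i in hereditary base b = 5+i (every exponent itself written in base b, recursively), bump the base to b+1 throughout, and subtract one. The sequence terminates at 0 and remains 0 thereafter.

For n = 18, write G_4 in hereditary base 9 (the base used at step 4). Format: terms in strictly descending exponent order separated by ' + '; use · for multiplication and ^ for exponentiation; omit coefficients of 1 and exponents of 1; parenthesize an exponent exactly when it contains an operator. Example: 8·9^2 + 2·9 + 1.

2·9 + 8

(0) 18|_5 = 3·5 + 3 ↦ 3·6 + 3|_6 = 21 ⇒ 20
(1) 20|_6 = 3·6 + 2 ↦ 3·7 + 2|_7 = 23 ⇒ 22
(2) 22|_7 = 3·7 + 1 ↦ 3·8 + 1|_8 = 25 ⇒ 24
(3) 24|_8 = 3·8 ↦ 3·9|_9 = 27 ⇒ 26
(4) 26|_9 = 2·9 + 8 ↦ 2·10 + 8|_10 = 28 ⇒ 27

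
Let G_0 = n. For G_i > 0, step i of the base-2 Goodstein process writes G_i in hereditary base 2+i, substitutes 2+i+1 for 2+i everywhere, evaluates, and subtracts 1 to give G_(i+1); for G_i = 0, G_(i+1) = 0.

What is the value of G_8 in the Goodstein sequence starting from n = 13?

G_0=13  [base 2] 2^(2 + 1) + 2^2 + 1  →[2↦3]→  3^(3 + 1) + 3^3 + 1 = 109  −1 ⇒ G_1=108
G_1=108  [base 3] 3^(3 + 1) + 3^3  →[3↦4]→  4^(4 + 1) + 4^4 = 1280  −1 ⇒ G_2=1279
G_2=1279  [base 4] 4^(4 + 1) + 3·4^3 + 3·4^2 + 3·4 + 3  →[4↦5]→  5^(5 + 1) + 3·5^3 + 3·5^2 + 3·5 + 3 = 16093  −1 ⇒ G_3=16092
G_3=16092  [base 5] 5^(5 + 1) + 3·5^3 + 3·5^2 + 3·5 + 2  →[5↦6]→  6^(6 + 1) + 3·6^3 + 3·6^2 + 3·6 + 2 = 280712  −1 ⇒ G_4=280711
G_4=280711  [base 6] 6^(6 + 1) + 3·6^3 + 3·6^2 + 3·6 + 1  →[6↦7]→  7^(7 + 1) + 3·7^3 + 3·7^2 + 3·7 + 1 = 5765999  −1 ⇒ G_5=5765998
G_5=5765998  [base 7] 7^(7 + 1) + 3·7^3 + 3·7^2 + 3·7  →[7↦8]→  8^(8 + 1) + 3·8^3 + 3·8^2 + 3·8 = 134219480  −1 ⇒ G_6=134219479
G_6=134219479  [base 8] 8^(8 + 1) + 3·8^3 + 3·8^2 + 2·8 + 7  →[8↦9]→  9^(9 + 1) + 3·9^3 + 3·9^2 + 2·9 + 7 = 3486786856  −1 ⇒ G_7=3486786855
G_7=3486786855  [base 9] 9^(9 + 1) + 3·9^3 + 3·9^2 + 2·9 + 6  →[9↦10]→  10^(10 + 1) + 3·10^3 + 3·10^2 + 2·10 + 6 = 100000003326  −1 ⇒ G_8=100000003325
G_8=100000003325  [base 10] 10^(10 + 1) + 3·10^3 + 3·10^2 + 2·10 + 5  →[10↦11]→  11^(11 + 1) + 3·11^3 + 3·11^2 + 2·11 + 5 = 3138428381104  −1 ⇒ G_9=3138428381103

100000003325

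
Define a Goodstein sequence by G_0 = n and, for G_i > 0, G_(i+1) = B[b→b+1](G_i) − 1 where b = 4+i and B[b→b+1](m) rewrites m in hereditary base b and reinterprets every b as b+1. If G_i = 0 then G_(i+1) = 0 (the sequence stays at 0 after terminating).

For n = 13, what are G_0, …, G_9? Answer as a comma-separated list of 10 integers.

13, 15, 17, 18, 19, 20, 21, 22, 23, 23

step 0: 13 = 3·4 + 1; sub 5 for 4: 3·5 + 1; = 16; G_1 = 16−1 = 15
step 1: 15 = 3·5; sub 6 for 5: 3·6; = 18; G_2 = 18−1 = 17
step 2: 17 = 2·6 + 5; sub 7 for 6: 2·7 + 5; = 19; G_3 = 19−1 = 18
step 3: 18 = 2·7 + 4; sub 8 for 7: 2·8 + 4; = 20; G_4 = 20−1 = 19
step 4: 19 = 2·8 + 3; sub 9 for 8: 2·9 + 3; = 21; G_5 = 21−1 = 20
step 5: 20 = 2·9 + 2; sub 10 for 9: 2·10 + 2; = 22; G_6 = 22−1 = 21
step 6: 21 = 2·10 + 1; sub 11 for 10: 2·11 + 1; = 23; G_7 = 23−1 = 22
step 7: 22 = 2·11; sub 12 for 11: 2·12; = 24; G_8 = 24−1 = 23
step 8: 23 = 12 + 11; sub 13 for 12: 13 + 11; = 24; G_9 = 24−1 = 23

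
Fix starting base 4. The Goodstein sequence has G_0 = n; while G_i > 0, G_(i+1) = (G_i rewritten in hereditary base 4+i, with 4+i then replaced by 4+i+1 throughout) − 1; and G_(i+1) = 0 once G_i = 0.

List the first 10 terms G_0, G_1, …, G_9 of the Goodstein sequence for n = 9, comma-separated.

9, 10, 11, 11, 11, 11, 11, 11, 11, 10

(0) 9|_4 = 2·4 + 1 ↦ 2·5 + 1|_5 = 11 ⇒ 10
(1) 10|_5 = 2·5 ↦ 2·6|_6 = 12 ⇒ 11
(2) 11|_6 = 6 + 5 ↦ 7 + 5|_7 = 12 ⇒ 11
(3) 11|_7 = 7 + 4 ↦ 8 + 4|_8 = 12 ⇒ 11
(4) 11|_8 = 8 + 3 ↦ 9 + 3|_9 = 12 ⇒ 11
(5) 11|_9 = 9 + 2 ↦ 10 + 2|_10 = 12 ⇒ 11
(6) 11|_10 = 10 + 1 ↦ 11 + 1|_11 = 12 ⇒ 11
(7) 11|_11 = 11 ↦ 12|_12 = 12 ⇒ 11
(8) 11|_12 = 11 ↦ 11|_13 = 11 ⇒ 10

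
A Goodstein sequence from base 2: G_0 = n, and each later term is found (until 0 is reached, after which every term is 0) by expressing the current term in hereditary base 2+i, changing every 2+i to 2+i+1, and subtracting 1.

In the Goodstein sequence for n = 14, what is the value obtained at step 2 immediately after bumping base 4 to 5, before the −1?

18751

G_0=14  [base 2] 2^(2 + 1) + 2^2 + 2  →[2↦3]→  3^(3 + 1) + 3^3 + 3 = 111  −1 ⇒ G_1=110
G_1=110  [base 3] 3^(3 + 1) + 3^3 + 2  →[3↦4]→  4^(4 + 1) + 4^4 + 2 = 1282  −1 ⇒ G_2=1281
G_2=1281  [base 4] 4^(4 + 1) + 4^4 + 1  →[4↦5]→  5^(5 + 1) + 5^5 + 1 = 18751  −1 ⇒ G_3=18750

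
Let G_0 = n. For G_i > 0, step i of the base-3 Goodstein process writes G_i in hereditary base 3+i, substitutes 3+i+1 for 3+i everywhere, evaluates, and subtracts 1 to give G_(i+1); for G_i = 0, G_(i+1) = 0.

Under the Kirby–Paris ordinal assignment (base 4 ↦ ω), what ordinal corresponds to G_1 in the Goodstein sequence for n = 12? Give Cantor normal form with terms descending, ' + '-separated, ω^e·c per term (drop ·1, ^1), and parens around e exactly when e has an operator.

ω^2 + 3

12 —HB3→ 3^2 + 3 —bump→ 4^2 + 4 = 20 —(−1)→ 19
19 —HB4→ 4^2 + 3 —bump→ 5^2 + 3 = 28 —(−1)→ 27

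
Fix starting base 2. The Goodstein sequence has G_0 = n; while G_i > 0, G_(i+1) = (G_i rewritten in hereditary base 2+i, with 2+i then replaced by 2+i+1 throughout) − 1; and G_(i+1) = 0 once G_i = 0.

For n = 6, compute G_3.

G_0 = 6. HB_2(6) = 2^2 + 2. Bump = 30. G_1 = 29.
G_1 = 29. HB_3(29) = 3^3 + 2. Bump = 258. G_2 = 257.
G_2 = 257. HB_4(257) = 4^4 + 1. Bump = 3126. G_3 = 3125.
G_3 = 3125. HB_5(3125) = 5^5. Bump = 46656. G_4 = 46655.

3125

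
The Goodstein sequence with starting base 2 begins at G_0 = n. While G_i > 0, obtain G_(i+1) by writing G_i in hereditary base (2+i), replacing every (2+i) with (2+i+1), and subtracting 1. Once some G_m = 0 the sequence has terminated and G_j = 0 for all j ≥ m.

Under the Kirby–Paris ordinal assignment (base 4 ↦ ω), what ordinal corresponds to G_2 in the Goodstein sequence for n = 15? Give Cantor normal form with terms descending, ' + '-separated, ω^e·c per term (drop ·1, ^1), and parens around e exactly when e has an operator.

ω^(ω + 1) + ω^ω + 3

[0] 15 ≡ 2^(2 + 1) + 2^2 + 2 + 1 (base 2). Lift 3: 112. −1: 111.
[1] 111 ≡ 3^(3 + 1) + 3^3 + 3 (base 3). Lift 4: 1284. −1: 1283.
[2] 1283 ≡ 4^(4 + 1) + 4^4 + 3 (base 4). Lift 5: 18753. −1: 18752.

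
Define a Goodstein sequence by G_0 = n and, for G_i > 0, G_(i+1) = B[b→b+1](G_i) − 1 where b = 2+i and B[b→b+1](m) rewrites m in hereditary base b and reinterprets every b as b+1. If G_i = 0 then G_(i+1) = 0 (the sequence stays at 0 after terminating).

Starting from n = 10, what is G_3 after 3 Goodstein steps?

G_0 = 10. HB_2(10) = 2^(2 + 1) + 2. Bump = 84. G_1 = 83.
G_1 = 83. HB_3(83) = 3^(3 + 1) + 2. Bump = 1026. G_2 = 1025.
G_2 = 1025. HB_4(1025) = 4^(4 + 1) + 1. Bump = 15626. G_3 = 15625.
G_3 = 15625. HB_5(15625) = 5^(5 + 1). Bump = 279936. G_4 = 279935.

15625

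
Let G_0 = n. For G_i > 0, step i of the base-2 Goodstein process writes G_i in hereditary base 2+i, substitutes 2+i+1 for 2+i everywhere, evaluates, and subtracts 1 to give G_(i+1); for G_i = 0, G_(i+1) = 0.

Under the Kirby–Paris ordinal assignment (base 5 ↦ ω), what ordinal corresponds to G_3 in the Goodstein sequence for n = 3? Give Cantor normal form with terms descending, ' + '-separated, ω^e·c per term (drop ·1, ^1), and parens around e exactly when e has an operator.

2

step 0: 3 = 2 + 1; sub 3 for 2: 3 + 1; = 4; G_1 = 4−1 = 3
step 1: 3 = 3; sub 4 for 3: 4; = 4; G_2 = 4−1 = 3
step 2: 3 = 3; sub 5 for 4: 3; = 3; G_3 = 3−1 = 2
step 3: 2 = 2; sub 6 for 5: 2; = 2; G_4 = 2−1 = 1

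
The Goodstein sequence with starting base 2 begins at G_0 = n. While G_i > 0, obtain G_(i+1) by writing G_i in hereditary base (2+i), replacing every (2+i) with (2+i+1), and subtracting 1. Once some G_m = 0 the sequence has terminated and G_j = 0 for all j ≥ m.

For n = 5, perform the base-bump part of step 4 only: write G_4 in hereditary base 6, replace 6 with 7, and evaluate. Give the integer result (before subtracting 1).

1198

step 0: 5 = 2^2 + 1; sub 3 for 2: 3^3 + 1; = 28; G_1 = 28−1 = 27
step 1: 27 = 3^3; sub 4 for 3: 4^4; = 256; G_2 = 256−1 = 255
step 2: 255 = 3·4^3 + 3·4^2 + 3·4 + 3; sub 5 for 4: 3·5^3 + 3·5^2 + 3·5 + 3; = 468; G_3 = 468−1 = 467
step 3: 467 = 3·5^3 + 3·5^2 + 3·5 + 2; sub 6 for 5: 3·6^3 + 3·6^2 + 3·6 + 2; = 776; G_4 = 776−1 = 775
step 4: 775 = 3·6^3 + 3·6^2 + 3·6 + 1; sub 7 for 6: 3·7^3 + 3·7^2 + 3·7 + 1; = 1198; G_5 = 1198−1 = 1197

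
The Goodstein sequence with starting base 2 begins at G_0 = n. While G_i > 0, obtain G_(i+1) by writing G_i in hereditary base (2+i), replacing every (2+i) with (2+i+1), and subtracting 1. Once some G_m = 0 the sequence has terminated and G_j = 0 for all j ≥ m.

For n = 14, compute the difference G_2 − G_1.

i=0: 14 = 2^(2 + 1) + 2^2 + 2 (b=2); 2→3: 3^(3 + 1) + 3^3 + 3 = 111; 111−1 = 110
i=1: 110 = 3^(3 + 1) + 3^3 + 2 (b=3); 3→4: 4^(4 + 1) + 4^4 + 2 = 1282; 1282−1 = 1281

1171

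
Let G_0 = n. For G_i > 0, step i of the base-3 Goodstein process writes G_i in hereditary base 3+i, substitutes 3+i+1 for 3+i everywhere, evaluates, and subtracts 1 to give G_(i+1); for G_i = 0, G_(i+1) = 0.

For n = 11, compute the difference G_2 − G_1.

i=0: 11 = 3^2 + 2 (b=3); 3→4: 4^2 + 2 = 18; 18−1 = 17
i=1: 17 = 4^2 + 1 (b=4); 4→5: 5^2 + 1 = 26; 26−1 = 25

8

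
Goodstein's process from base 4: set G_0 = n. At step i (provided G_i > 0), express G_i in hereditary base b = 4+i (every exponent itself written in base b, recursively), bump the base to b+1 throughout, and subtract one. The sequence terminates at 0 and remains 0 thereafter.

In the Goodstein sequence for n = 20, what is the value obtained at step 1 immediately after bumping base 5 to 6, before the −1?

40

step 0: 20 = 4^2 + 4; sub 5 for 4: 5^2 + 5; = 30; G_1 = 30−1 = 29
step 1: 29 = 5^2 + 4; sub 6 for 5: 6^2 + 4; = 40; G_2 = 40−1 = 39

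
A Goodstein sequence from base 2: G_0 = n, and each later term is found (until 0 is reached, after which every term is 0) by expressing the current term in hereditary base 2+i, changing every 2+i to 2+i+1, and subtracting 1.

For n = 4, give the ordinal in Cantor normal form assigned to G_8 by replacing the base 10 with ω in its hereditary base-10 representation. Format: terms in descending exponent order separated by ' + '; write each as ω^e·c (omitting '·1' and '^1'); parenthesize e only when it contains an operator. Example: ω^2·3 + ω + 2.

ω^2·2 + ω + 1

G_0 = 4. HB_2(4) = 2^2. Bump = 27. G_1 = 26.
G_1 = 26. HB_3(26) = 2·3^2 + 2·3 + 2. Bump = 42. G_2 = 41.
G_2 = 41. HB_4(41) = 2·4^2 + 2·4 + 1. Bump = 61. G_3 = 60.
G_3 = 60. HB_5(60) = 2·5^2 + 2·5. Bump = 84. G_4 = 83.
G_4 = 83. HB_6(83) = 2·6^2 + 6 + 5. Bump = 110. G_5 = 109.
G_5 = 109. HB_7(109) = 2·7^2 + 7 + 4. Bump = 140. G_6 = 139.
G_6 = 139. HB_8(139) = 2·8^2 + 8 + 3. Bump = 174. G_7 = 173.
G_7 = 173. HB_9(173) = 2·9^2 + 9 + 2. Bump = 212. G_8 = 211.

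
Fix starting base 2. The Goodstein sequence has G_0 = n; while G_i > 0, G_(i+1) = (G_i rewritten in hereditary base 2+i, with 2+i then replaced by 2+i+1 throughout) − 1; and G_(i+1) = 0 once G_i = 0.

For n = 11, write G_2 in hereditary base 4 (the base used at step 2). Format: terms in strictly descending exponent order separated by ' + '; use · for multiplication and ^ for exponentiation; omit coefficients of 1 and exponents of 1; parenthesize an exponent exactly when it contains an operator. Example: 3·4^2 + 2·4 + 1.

11 —HB2→ 2^(2 + 1) + 2 + 1 —bump→ 3^(3 + 1) + 3 + 1 = 85 —(−1)→ 84
84 —HB3→ 3^(3 + 1) + 3 —bump→ 4^(4 + 1) + 4 = 1028 —(−1)→ 1027
1027 —HB4→ 4^(4 + 1) + 3 —bump→ 5^(5 + 1) + 3 = 15628 —(−1)→ 15627

4^(4 + 1) + 3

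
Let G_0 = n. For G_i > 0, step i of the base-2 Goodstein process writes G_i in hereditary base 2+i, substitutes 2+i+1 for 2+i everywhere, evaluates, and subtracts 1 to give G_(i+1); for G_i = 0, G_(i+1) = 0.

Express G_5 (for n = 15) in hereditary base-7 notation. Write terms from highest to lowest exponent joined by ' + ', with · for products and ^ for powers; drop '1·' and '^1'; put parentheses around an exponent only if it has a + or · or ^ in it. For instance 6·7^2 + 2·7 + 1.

7^(7 + 1) + 7^7

step 0: 15 = 2^(2 + 1) + 2^2 + 2 + 1; sub 3 for 2: 3^(3 + 1) + 3^3 + 3 + 1; = 112; G_1 = 112−1 = 111
step 1: 111 = 3^(3 + 1) + 3^3 + 3; sub 4 for 3: 4^(4 + 1) + 4^4 + 4; = 1284; G_2 = 1284−1 = 1283
step 2: 1283 = 4^(4 + 1) + 4^4 + 3; sub 5 for 4: 5^(5 + 1) + 5^5 + 3; = 18753; G_3 = 18753−1 = 18752
step 3: 18752 = 5^(5 + 1) + 5^5 + 2; sub 6 for 5: 6^(6 + 1) + 6^6 + 2; = 326594; G_4 = 326594−1 = 326593
step 4: 326593 = 6^(6 + 1) + 6^6 + 1; sub 7 for 6: 7^(7 + 1) + 7^7 + 1; = 6588345; G_5 = 6588345−1 = 6588344
step 5: 6588344 = 7^(7 + 1) + 7^7; sub 8 for 7: 8^(8 + 1) + 8^8; = 150994944; G_6 = 150994944−1 = 150994943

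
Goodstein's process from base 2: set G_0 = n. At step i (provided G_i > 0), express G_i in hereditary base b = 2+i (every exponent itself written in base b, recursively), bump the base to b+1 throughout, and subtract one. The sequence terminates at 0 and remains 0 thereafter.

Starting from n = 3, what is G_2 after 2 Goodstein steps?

step 0: 3 = 2 + 1; sub 3 for 2: 3 + 1; = 4; G_1 = 4−1 = 3
step 1: 3 = 3; sub 4 for 3: 4; = 4; G_2 = 4−1 = 3
step 2: 3 = 3; sub 5 for 4: 3; = 3; G_3 = 3−1 = 2

3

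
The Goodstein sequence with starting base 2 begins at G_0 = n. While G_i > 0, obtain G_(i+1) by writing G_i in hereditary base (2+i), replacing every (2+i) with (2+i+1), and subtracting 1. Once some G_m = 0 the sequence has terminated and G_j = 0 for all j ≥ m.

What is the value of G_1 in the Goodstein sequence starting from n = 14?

(0) 14|_2 = 2^(2 + 1) + 2^2 + 2 ↦ 3^(3 + 1) + 3^3 + 3|_3 = 111 ⇒ 110
(1) 110|_3 = 3^(3 + 1) + 3^3 + 2 ↦ 4^(4 + 1) + 4^4 + 2|_4 = 1282 ⇒ 1281

110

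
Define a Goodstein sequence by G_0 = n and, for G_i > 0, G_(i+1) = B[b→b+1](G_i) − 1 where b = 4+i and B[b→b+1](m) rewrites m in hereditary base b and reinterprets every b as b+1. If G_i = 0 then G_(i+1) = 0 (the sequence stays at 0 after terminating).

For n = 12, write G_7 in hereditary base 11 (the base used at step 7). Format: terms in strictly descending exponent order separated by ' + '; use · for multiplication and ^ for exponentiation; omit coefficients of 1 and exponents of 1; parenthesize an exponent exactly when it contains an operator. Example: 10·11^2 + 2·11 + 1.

G_0=12  [base 4] 3·4  →[4↦5]→  3·5 = 15  −1 ⇒ G_1=14
G_1=14  [base 5] 2·5 + 4  →[5↦6]→  2·6 + 4 = 16  −1 ⇒ G_2=15
G_2=15  [base 6] 2·6 + 3  →[6↦7]→  2·7 + 3 = 17  −1 ⇒ G_3=16
G_3=16  [base 7] 2·7 + 2  →[7↦8]→  2·8 + 2 = 18  −1 ⇒ G_4=17
G_4=17  [base 8] 2·8 + 1  →[8↦9]→  2·9 + 1 = 19  −1 ⇒ G_5=18
G_5=18  [base 9] 2·9  →[9↦10]→  2·10 = 20  −1 ⇒ G_6=19
G_6=19  [base 10] 10 + 9  →[10↦11]→  11 + 9 = 20  −1 ⇒ G_7=19
G_7=19  [base 11] 11 + 8  →[11↦12]→  12 + 8 = 20  −1 ⇒ G_8=19

11 + 8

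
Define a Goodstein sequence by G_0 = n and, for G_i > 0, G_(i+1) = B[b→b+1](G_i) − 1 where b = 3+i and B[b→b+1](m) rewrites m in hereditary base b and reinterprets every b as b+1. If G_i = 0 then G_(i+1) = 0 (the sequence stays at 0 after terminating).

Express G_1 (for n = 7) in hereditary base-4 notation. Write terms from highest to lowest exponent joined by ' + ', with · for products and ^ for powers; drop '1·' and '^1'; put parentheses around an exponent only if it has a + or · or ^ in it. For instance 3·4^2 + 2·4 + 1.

2·4

7 —HB3→ 2·3 + 1 —bump→ 2·4 + 1 = 9 —(−1)→ 8
8 —HB4→ 2·4 —bump→ 2·5 = 10 —(−1)→ 9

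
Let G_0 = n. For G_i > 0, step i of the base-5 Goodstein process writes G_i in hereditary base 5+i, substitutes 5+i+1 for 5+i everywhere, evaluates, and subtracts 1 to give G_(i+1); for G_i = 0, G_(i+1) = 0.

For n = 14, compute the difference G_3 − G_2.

14 —HB5→ 2·5 + 4 —bump→ 2·6 + 4 = 16 —(−1)→ 15
15 —HB6→ 2·6 + 3 —bump→ 2·7 + 3 = 17 —(−1)→ 16
16 —HB7→ 2·7 + 2 —bump→ 2·8 + 2 = 18 —(−1)→ 17

1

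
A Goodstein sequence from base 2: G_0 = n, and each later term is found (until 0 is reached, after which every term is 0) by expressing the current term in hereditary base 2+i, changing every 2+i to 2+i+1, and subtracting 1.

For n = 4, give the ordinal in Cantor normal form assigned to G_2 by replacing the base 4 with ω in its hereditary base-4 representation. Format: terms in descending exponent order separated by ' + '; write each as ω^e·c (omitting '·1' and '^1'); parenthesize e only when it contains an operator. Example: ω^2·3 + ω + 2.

(0) 4|_2 = 2^2 ↦ 3^3|_3 = 27 ⇒ 26
(1) 26|_3 = 2·3^2 + 2·3 + 2 ↦ 2·4^2 + 2·4 + 2|_4 = 42 ⇒ 41
(2) 41|_4 = 2·4^2 + 2·4 + 1 ↦ 2·5^2 + 2·5 + 1|_5 = 61 ⇒ 60

ω^2·2 + ω·2 + 1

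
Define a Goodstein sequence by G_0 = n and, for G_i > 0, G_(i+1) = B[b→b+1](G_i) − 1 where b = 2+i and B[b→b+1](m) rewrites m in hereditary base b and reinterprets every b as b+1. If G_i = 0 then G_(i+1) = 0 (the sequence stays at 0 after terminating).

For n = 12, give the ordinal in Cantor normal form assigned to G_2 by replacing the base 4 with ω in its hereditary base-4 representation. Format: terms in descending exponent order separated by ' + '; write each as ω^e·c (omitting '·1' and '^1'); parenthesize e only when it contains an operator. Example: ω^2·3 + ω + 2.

[0] 12 ≡ 2^(2 + 1) + 2^2 (base 2). Lift 3: 108. −1: 107.
[1] 107 ≡ 3^(3 + 1) + 2·3^2 + 2·3 + 2 (base 3). Lift 4: 1066. −1: 1065.
[2] 1065 ≡ 4^(4 + 1) + 2·4^2 + 2·4 + 1 (base 4). Lift 5: 15686. −1: 15685.

ω^(ω + 1) + ω^2·2 + ω·2 + 1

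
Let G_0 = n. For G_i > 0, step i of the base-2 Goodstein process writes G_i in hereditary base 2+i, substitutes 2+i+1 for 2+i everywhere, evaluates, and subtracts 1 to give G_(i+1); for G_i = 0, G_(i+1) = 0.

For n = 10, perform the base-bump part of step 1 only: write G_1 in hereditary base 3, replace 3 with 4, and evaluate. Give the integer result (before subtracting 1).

G_0=10  [base 2] 2^(2 + 1) + 2  →[2↦3]→  3^(3 + 1) + 3 = 84  −1 ⇒ G_1=83
G_1=83  [base 3] 3^(3 + 1) + 2  →[3↦4]→  4^(4 + 1) + 2 = 1026  −1 ⇒ G_2=1025

1026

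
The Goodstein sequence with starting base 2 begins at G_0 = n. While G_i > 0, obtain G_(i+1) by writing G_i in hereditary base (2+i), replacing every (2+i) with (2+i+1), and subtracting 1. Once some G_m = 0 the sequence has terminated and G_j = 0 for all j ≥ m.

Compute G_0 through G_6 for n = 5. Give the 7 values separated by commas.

5, 27, 255, 467, 775, 1197, 1751

G_0 = 5. HB_2(5) = 2^2 + 1. Bump = 28. G_1 = 27.
G_1 = 27. HB_3(27) = 3^3. Bump = 256. G_2 = 255.
G_2 = 255. HB_4(255) = 3·4^3 + 3·4^2 + 3·4 + 3. Bump = 468. G_3 = 467.
G_3 = 467. HB_5(467) = 3·5^3 + 3·5^2 + 3·5 + 2. Bump = 776. G_4 = 775.
G_4 = 775. HB_6(775) = 3·6^3 + 3·6^2 + 3·6 + 1. Bump = 1198. G_5 = 1197.
G_5 = 1197. HB_7(1197) = 3·7^3 + 3·7^2 + 3·7. Bump = 1752. G_6 = 1751.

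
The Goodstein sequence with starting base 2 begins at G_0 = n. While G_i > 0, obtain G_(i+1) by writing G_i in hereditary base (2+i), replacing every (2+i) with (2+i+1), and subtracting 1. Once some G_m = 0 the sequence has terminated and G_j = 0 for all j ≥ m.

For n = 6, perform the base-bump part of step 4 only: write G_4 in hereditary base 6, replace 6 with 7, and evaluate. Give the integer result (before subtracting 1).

98040

G_0 = 6. HB_2(6) = 2^2 + 2. Bump = 30. G_1 = 29.
G_1 = 29. HB_3(29) = 3^3 + 2. Bump = 258. G_2 = 257.
G_2 = 257. HB_4(257) = 4^4 + 1. Bump = 3126. G_3 = 3125.
G_3 = 3125. HB_5(3125) = 5^5. Bump = 46656. G_4 = 46655.
G_4 = 46655. HB_6(46655) = 5·6^5 + 5·6^4 + 5·6^3 + 5·6^2 + 5·6 + 5. Bump = 98040. G_5 = 98039.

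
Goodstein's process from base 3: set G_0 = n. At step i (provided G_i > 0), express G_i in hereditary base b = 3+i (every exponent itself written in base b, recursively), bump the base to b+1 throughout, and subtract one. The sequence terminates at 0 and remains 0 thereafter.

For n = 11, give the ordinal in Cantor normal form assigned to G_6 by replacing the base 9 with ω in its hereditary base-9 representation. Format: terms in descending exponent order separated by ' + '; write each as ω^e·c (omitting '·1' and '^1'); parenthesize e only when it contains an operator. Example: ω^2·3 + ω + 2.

[0] 11 ≡ 3^2 + 2 (base 3). Lift 4: 18. −1: 17.
[1] 17 ≡ 4^2 + 1 (base 4). Lift 5: 26. −1: 25.
[2] 25 ≡ 5^2 (base 5). Lift 6: 36. −1: 35.
[3] 35 ≡ 5·6 + 5 (base 6). Lift 7: 40. −1: 39.
[4] 39 ≡ 5·7 + 4 (base 7). Lift 8: 44. −1: 43.
[5] 43 ≡ 5·8 + 3 (base 8). Lift 9: 48. −1: 47.
[6] 47 ≡ 5·9 + 2 (base 9). Lift 10: 52. −1: 51.

ω·5 + 2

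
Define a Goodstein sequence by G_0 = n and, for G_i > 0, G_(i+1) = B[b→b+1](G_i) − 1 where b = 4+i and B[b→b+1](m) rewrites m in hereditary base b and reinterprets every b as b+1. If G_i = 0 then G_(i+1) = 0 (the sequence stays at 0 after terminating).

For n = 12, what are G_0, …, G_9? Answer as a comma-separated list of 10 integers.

12, 14, 15, 16, 17, 18, 19, 19, 19, 19

G_0=12  [base 4] 3·4  →[4↦5]→  3·5 = 15  −1 ⇒ G_1=14
G_1=14  [base 5] 2·5 + 4  →[5↦6]→  2·6 + 4 = 16  −1 ⇒ G_2=15
G_2=15  [base 6] 2·6 + 3  →[6↦7]→  2·7 + 3 = 17  −1 ⇒ G_3=16
G_3=16  [base 7] 2·7 + 2  →[7↦8]→  2·8 + 2 = 18  −1 ⇒ G_4=17
G_4=17  [base 8] 2·8 + 1  →[8↦9]→  2·9 + 1 = 19  −1 ⇒ G_5=18
G_5=18  [base 9] 2·9  →[9↦10]→  2·10 = 20  −1 ⇒ G_6=19
G_6=19  [base 10] 10 + 9  →[10↦11]→  11 + 9 = 20  −1 ⇒ G_7=19
G_7=19  [base 11] 11 + 8  →[11↦12]→  12 + 8 = 20  −1 ⇒ G_8=19
G_8=19  [base 12] 12 + 7  →[12↦13]→  13 + 7 = 20  −1 ⇒ G_9=19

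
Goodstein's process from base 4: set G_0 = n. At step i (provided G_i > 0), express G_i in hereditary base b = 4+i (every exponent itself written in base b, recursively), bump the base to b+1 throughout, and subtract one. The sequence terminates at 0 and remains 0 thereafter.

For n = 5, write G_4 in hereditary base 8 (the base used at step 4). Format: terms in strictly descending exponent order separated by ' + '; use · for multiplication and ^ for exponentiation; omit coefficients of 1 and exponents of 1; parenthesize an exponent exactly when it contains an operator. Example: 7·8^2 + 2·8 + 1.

3

[0] 5 ≡ 4 + 1 (base 4). Lift 5: 6. −1: 5.
[1] 5 ≡ 5 (base 5). Lift 6: 6. −1: 5.
[2] 5 ≡ 5 (base 6). Lift 7: 5. −1: 4.
[3] 4 ≡ 4 (base 7). Lift 8: 4. −1: 3.
[4] 3 ≡ 3 (base 8). Lift 9: 3. −1: 2.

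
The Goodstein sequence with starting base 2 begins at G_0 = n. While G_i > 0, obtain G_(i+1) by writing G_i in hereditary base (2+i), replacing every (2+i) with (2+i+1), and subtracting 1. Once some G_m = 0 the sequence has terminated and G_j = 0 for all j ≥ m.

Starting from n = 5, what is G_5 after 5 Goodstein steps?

[0] 5 ≡ 2^2 + 1 (base 2). Lift 3: 28. −1: 27.
[1] 27 ≡ 3^3 (base 3). Lift 4: 256. −1: 255.
[2] 255 ≡ 3·4^3 + 3·4^2 + 3·4 + 3 (base 4). Lift 5: 468. −1: 467.
[3] 467 ≡ 3·5^3 + 3·5^2 + 3·5 + 2 (base 5). Lift 6: 776. −1: 775.
[4] 775 ≡ 3·6^3 + 3·6^2 + 3·6 + 1 (base 6). Lift 7: 1198. −1: 1197.
[5] 1197 ≡ 3·7^3 + 3·7^2 + 3·7 (base 7). Lift 8: 1752. −1: 1751.

1197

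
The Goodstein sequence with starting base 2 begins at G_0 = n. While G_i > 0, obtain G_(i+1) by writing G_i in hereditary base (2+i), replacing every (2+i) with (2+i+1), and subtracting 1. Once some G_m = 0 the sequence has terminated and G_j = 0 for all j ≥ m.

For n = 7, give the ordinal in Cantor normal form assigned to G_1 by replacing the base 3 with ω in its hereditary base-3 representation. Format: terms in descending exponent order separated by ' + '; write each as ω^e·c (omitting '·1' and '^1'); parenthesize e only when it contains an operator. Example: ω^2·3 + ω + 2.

ω^ω + ω

step 0: 7 = 2^2 + 2 + 1; sub 3 for 2: 3^3 + 3 + 1; = 31; G_1 = 31−1 = 30
step 1: 30 = 3^3 + 3; sub 4 for 3: 4^4 + 4; = 260; G_2 = 260−1 = 259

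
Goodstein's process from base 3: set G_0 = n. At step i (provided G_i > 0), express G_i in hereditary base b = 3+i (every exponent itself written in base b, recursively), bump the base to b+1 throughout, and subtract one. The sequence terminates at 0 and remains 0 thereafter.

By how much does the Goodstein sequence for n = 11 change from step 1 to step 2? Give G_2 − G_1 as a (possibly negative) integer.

step 0: 11 = 3^2 + 2; sub 4 for 3: 4^2 + 2; = 18; G_1 = 18−1 = 17
step 1: 17 = 4^2 + 1; sub 5 for 4: 5^2 + 1; = 26; G_2 = 26−1 = 25

8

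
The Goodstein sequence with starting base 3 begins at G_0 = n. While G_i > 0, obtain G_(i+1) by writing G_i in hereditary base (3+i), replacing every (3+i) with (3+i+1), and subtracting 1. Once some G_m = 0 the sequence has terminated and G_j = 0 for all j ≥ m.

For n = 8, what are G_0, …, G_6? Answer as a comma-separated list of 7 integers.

(0) 8|_3 = 2·3 + 2 ↦ 2·4 + 2|_4 = 10 ⇒ 9
(1) 9|_4 = 2·4 + 1 ↦ 2·5 + 1|_5 = 11 ⇒ 10
(2) 10|_5 = 2·5 ↦ 2·6|_6 = 12 ⇒ 11
(3) 11|_6 = 6 + 5 ↦ 7 + 5|_7 = 12 ⇒ 11
(4) 11|_7 = 7 + 4 ↦ 8 + 4|_8 = 12 ⇒ 11
(5) 11|_8 = 8 + 3 ↦ 9 + 3|_9 = 12 ⇒ 11

8, 9, 10, 11, 11, 11, 11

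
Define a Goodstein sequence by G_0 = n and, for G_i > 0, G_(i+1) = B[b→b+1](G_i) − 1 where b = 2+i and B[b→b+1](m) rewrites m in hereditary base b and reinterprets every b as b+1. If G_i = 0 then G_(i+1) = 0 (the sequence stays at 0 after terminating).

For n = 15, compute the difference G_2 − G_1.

1172

i=0: 15 = 2^(2 + 1) + 2^2 + 2 + 1 (b=2); 2→3: 3^(3 + 1) + 3^3 + 3 + 1 = 112; 112−1 = 111
i=1: 111 = 3^(3 + 1) + 3^3 + 3 (b=3); 3→4: 4^(4 + 1) + 4^4 + 4 = 1284; 1284−1 = 1283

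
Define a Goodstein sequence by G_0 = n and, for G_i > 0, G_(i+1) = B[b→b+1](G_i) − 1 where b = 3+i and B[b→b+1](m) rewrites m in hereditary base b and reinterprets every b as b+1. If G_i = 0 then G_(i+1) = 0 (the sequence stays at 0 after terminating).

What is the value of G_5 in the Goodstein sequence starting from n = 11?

G_0 = 11. HB_3(11) = 3^2 + 2. Bump = 18. G_1 = 17.
G_1 = 17. HB_4(17) = 4^2 + 1. Bump = 26. G_2 = 25.
G_2 = 25. HB_5(25) = 5^2. Bump = 36. G_3 = 35.
G_3 = 35. HB_6(35) = 5·6 + 5. Bump = 40. G_4 = 39.
G_4 = 39. HB_7(39) = 5·7 + 4. Bump = 44. G_5 = 43.
G_5 = 43. HB_8(43) = 5·8 + 3. Bump = 48. G_6 = 47.

43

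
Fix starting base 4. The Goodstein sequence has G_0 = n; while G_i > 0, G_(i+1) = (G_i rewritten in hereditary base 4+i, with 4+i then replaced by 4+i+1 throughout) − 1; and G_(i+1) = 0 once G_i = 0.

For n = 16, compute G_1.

step 0: 16 = 4^2; sub 5 for 4: 5^2; = 25; G_1 = 25−1 = 24
step 1: 24 = 4·5 + 4; sub 6 for 5: 4·6 + 4; = 28; G_2 = 28−1 = 27

24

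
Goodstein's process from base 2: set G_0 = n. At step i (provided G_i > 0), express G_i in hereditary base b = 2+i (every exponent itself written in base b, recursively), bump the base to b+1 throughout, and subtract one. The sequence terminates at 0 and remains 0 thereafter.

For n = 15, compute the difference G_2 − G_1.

1172

15 —HB2→ 2^(2 + 1) + 2^2 + 2 + 1 —bump→ 3^(3 + 1) + 3^3 + 3 + 1 = 112 —(−1)→ 111
111 —HB3→ 3^(3 + 1) + 3^3 + 3 —bump→ 4^(4 + 1) + 4^4 + 4 = 1284 —(−1)→ 1283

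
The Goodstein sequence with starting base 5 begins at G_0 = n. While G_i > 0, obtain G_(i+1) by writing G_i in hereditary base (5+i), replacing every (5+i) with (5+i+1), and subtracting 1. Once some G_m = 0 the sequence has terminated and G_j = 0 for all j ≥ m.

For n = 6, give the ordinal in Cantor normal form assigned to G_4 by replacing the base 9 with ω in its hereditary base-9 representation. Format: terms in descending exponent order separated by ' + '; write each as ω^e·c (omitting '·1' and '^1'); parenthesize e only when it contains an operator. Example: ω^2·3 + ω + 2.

[0] 6 ≡ 5 + 1 (base 5). Lift 6: 7. −1: 6.
[1] 6 ≡ 6 (base 6). Lift 7: 7. −1: 6.
[2] 6 ≡ 6 (base 7). Lift 8: 6. −1: 5.
[3] 5 ≡ 5 (base 8). Lift 9: 5. −1: 4.
[4] 4 ≡ 4 (base 9). Lift 10: 4. −1: 3.

4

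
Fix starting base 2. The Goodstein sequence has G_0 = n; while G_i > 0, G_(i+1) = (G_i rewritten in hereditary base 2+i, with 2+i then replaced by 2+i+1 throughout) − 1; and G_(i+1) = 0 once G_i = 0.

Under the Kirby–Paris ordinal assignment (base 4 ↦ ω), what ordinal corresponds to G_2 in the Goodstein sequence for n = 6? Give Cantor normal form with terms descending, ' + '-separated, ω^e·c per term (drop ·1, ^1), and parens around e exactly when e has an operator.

[0] 6 ≡ 2^2 + 2 (base 2). Lift 3: 30. −1: 29.
[1] 29 ≡ 3^3 + 2 (base 3). Lift 4: 258. −1: 257.

ω^ω + 1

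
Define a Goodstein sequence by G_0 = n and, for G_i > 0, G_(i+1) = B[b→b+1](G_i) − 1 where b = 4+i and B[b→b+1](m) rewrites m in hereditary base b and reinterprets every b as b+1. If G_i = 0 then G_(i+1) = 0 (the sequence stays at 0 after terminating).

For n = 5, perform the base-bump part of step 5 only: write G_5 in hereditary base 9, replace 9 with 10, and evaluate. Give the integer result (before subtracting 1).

2

G_0 = 5. HB_4(5) = 4 + 1. Bump = 6. G_1 = 5.
G_1 = 5. HB_5(5) = 5. Bump = 6. G_2 = 5.
G_2 = 5. HB_6(5) = 5. Bump = 5. G_3 = 4.
G_3 = 4. HB_7(4) = 4. Bump = 4. G_4 = 3.
G_4 = 3. HB_8(3) = 3. Bump = 3. G_5 = 2.
G_5 = 2. HB_9(2) = 2. Bump = 2. G_6 = 1.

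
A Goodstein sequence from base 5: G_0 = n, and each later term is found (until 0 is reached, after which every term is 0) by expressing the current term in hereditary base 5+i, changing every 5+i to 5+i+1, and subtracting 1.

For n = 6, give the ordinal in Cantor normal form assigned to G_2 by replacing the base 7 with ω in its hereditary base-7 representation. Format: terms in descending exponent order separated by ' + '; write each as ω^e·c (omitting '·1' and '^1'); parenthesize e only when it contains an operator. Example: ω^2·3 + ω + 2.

base 5: 6 = 5 + 1; at 6: 6 + 1 = 7; next = 6
base 6: 6 = 6; at 7: 7 = 7; next = 6
base 7: 6 = 6; at 8: 6 = 6; next = 5

6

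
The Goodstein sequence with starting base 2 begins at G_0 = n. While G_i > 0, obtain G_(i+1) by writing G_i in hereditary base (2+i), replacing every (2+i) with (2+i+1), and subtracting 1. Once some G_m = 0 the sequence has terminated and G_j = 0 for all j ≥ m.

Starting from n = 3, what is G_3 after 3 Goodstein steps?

step 0: 3 = 2 + 1; sub 3 for 2: 3 + 1; = 4; G_1 = 4−1 = 3
step 1: 3 = 3; sub 4 for 3: 4; = 4; G_2 = 4−1 = 3
step 2: 3 = 3; sub 5 for 4: 3; = 3; G_3 = 3−1 = 2
step 3: 2 = 2; sub 6 for 5: 2; = 2; G_4 = 2−1 = 1

2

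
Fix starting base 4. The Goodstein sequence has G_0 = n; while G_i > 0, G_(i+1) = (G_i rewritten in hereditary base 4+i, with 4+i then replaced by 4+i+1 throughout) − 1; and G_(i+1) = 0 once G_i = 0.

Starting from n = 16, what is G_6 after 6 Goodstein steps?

base 4: 16 = 4^2; at 5: 5^2 = 25; next = 24
base 5: 24 = 4·5 + 4; at 6: 4·6 + 4 = 28; next = 27
base 6: 27 = 4·6 + 3; at 7: 4·7 + 3 = 31; next = 30
base 7: 30 = 4·7 + 2; at 8: 4·8 + 2 = 34; next = 33
base 8: 33 = 4·8 + 1; at 9: 4·9 + 1 = 37; next = 36
base 9: 36 = 4·9; at 10: 4·10 = 40; next = 39
base 10: 39 = 3·10 + 9; at 11: 3·11 + 9 = 42; next = 41

39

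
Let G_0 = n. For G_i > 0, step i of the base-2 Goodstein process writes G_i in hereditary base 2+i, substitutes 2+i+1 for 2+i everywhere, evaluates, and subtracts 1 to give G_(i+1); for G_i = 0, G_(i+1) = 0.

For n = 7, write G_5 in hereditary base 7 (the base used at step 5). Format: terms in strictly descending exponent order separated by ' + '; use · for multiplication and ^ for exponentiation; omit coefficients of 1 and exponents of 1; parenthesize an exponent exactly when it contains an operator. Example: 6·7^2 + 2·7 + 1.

7^7

step 0: 7 = 2^2 + 2 + 1; sub 3 for 2: 3^3 + 3 + 1; = 31; G_1 = 31−1 = 30
step 1: 30 = 3^3 + 3; sub 4 for 3: 4^4 + 4; = 260; G_2 = 260−1 = 259
step 2: 259 = 4^4 + 3; sub 5 for 4: 5^5 + 3; = 3128; G_3 = 3128−1 = 3127
step 3: 3127 = 5^5 + 2; sub 6 for 5: 6^6 + 2; = 46658; G_4 = 46658−1 = 46657
step 4: 46657 = 6^6 + 1; sub 7 for 6: 7^7 + 1; = 823544; G_5 = 823544−1 = 823543
step 5: 823543 = 7^7; sub 8 for 7: 8^8; = 16777216; G_6 = 16777216−1 = 16777215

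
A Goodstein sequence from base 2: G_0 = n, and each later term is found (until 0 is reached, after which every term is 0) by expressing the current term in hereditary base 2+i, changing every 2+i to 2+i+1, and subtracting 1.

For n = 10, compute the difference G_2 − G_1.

942

step 0: 10 = 2^(2 + 1) + 2; sub 3 for 2: 3^(3 + 1) + 3; = 84; G_1 = 84−1 = 83
step 1: 83 = 3^(3 + 1) + 2; sub 4 for 3: 4^(4 + 1) + 2; = 1026; G_2 = 1026−1 = 1025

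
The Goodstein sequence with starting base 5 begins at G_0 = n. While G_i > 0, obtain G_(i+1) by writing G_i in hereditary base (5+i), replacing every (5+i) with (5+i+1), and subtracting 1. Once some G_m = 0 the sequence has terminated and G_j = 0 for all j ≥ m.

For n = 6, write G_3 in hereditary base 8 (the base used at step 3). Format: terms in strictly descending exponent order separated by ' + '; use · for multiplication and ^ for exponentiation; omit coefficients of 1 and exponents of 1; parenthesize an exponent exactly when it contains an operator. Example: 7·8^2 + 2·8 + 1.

G_0=6  [base 5] 5 + 1  →[5↦6]→  6 + 1 = 7  −1 ⇒ G_1=6
G_1=6  [base 6] 6  →[6↦7]→  7 = 7  −1 ⇒ G_2=6
G_2=6  [base 7] 6  →[7↦8]→  6 = 6  −1 ⇒ G_3=5
G_3=5  [base 8] 5  →[8↦9]→  5 = 5  −1 ⇒ G_4=4

5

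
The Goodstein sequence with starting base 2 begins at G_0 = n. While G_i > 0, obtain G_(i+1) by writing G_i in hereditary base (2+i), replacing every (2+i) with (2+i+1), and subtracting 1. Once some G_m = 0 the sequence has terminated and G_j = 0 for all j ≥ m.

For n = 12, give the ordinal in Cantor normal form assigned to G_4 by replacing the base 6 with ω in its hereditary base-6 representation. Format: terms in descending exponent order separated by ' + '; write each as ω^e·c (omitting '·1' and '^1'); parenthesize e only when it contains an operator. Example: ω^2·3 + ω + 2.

i=0: 12 = 2^(2 + 1) + 2^2 (b=2); 2→3: 3^(3 + 1) + 3^3 = 108; 108−1 = 107
i=1: 107 = 3^(3 + 1) + 2·3^2 + 2·3 + 2 (b=3); 3→4: 4^(4 + 1) + 2·4^2 + 2·4 + 2 = 1066; 1066−1 = 1065
i=2: 1065 = 4^(4 + 1) + 2·4^2 + 2·4 + 1 (b=4); 4→5: 5^(5 + 1) + 2·5^2 + 2·5 + 1 = 15686; 15686−1 = 15685
i=3: 15685 = 5^(5 + 1) + 2·5^2 + 2·5 (b=5); 5→6: 6^(6 + 1) + 2·6^2 + 2·6 = 280020; 280020−1 = 280019

ω^(ω + 1) + ω^2·2 + ω + 5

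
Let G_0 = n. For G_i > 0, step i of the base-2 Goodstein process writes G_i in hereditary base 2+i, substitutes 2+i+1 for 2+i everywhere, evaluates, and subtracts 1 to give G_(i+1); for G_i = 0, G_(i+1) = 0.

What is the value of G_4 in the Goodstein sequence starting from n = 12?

280019

i=0: 12 = 2^(2 + 1) + 2^2 (b=2); 2→3: 3^(3 + 1) + 3^3 = 108; 108−1 = 107
i=1: 107 = 3^(3 + 1) + 2·3^2 + 2·3 + 2 (b=3); 3→4: 4^(4 + 1) + 2·4^2 + 2·4 + 2 = 1066; 1066−1 = 1065
i=2: 1065 = 4^(4 + 1) + 2·4^2 + 2·4 + 1 (b=4); 4→5: 5^(5 + 1) + 2·5^2 + 2·5 + 1 = 15686; 15686−1 = 15685
i=3: 15685 = 5^(5 + 1) + 2·5^2 + 2·5 (b=5); 5→6: 6^(6 + 1) + 2·6^2 + 2·6 = 280020; 280020−1 = 280019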